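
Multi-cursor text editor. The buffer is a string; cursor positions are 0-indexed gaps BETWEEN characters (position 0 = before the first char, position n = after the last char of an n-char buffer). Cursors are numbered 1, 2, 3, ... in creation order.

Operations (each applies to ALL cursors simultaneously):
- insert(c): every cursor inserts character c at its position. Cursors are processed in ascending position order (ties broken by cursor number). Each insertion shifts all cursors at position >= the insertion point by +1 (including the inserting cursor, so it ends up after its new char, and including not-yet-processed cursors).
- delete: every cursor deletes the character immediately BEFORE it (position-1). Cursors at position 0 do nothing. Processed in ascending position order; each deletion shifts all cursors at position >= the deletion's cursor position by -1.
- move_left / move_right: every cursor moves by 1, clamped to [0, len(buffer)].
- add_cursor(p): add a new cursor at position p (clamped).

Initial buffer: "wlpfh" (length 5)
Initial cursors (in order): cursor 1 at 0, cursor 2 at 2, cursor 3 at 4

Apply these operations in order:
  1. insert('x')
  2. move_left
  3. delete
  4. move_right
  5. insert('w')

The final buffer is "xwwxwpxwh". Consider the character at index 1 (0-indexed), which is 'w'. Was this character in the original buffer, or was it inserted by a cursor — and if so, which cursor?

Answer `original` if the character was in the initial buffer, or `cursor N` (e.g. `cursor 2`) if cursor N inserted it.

Answer: cursor 1

Derivation:
After op 1 (insert('x')): buffer="xwlxpfxh" (len 8), cursors c1@1 c2@4 c3@7, authorship 1..2..3.
After op 2 (move_left): buffer="xwlxpfxh" (len 8), cursors c1@0 c2@3 c3@6, authorship 1..2..3.
After op 3 (delete): buffer="xwxpxh" (len 6), cursors c1@0 c2@2 c3@4, authorship 1.2.3.
After op 4 (move_right): buffer="xwxpxh" (len 6), cursors c1@1 c2@3 c3@5, authorship 1.2.3.
After op 5 (insert('w')): buffer="xwwxwpxwh" (len 9), cursors c1@2 c2@5 c3@8, authorship 11.22.33.
Authorship (.=original, N=cursor N): 1 1 . 2 2 . 3 3 .
Index 1: author = 1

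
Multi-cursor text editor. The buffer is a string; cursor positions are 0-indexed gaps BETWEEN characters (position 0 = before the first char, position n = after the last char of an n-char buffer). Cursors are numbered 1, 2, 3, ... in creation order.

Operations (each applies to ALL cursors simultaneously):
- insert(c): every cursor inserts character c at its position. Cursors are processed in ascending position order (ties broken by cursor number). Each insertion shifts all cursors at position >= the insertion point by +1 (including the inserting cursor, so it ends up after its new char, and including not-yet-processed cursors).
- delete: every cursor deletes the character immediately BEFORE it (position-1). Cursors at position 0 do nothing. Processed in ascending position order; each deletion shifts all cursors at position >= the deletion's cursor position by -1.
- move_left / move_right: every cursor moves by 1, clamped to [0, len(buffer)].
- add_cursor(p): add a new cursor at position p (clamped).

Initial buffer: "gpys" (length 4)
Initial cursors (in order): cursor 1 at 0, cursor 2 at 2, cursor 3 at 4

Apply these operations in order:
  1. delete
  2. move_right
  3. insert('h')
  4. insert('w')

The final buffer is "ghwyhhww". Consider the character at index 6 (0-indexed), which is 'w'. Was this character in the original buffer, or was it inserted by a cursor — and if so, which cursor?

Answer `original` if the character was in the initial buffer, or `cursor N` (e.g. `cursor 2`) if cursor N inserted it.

After op 1 (delete): buffer="gy" (len 2), cursors c1@0 c2@1 c3@2, authorship ..
After op 2 (move_right): buffer="gy" (len 2), cursors c1@1 c2@2 c3@2, authorship ..
After op 3 (insert('h')): buffer="ghyhh" (len 5), cursors c1@2 c2@5 c3@5, authorship .1.23
After op 4 (insert('w')): buffer="ghwyhhww" (len 8), cursors c1@3 c2@8 c3@8, authorship .11.2323
Authorship (.=original, N=cursor N): . 1 1 . 2 3 2 3
Index 6: author = 2

Answer: cursor 2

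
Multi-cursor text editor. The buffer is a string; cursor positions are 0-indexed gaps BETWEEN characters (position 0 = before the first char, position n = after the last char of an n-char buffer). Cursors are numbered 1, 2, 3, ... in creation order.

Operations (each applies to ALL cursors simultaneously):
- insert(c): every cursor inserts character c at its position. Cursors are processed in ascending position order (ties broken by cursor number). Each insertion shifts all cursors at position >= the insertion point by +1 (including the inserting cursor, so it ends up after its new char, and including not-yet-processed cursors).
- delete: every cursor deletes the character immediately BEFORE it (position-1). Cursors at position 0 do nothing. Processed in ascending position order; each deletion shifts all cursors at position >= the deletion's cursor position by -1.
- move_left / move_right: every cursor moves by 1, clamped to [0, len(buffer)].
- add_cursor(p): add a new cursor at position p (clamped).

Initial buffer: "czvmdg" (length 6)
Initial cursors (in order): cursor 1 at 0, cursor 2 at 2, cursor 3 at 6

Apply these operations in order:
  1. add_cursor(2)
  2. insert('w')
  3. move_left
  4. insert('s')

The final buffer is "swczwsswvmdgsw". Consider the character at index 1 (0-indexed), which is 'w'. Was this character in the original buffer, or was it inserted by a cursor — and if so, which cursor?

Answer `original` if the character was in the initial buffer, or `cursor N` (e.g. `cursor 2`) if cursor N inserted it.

After op 1 (add_cursor(2)): buffer="czvmdg" (len 6), cursors c1@0 c2@2 c4@2 c3@6, authorship ......
After op 2 (insert('w')): buffer="wczwwvmdgw" (len 10), cursors c1@1 c2@5 c4@5 c3@10, authorship 1..24....3
After op 3 (move_left): buffer="wczwwvmdgw" (len 10), cursors c1@0 c2@4 c4@4 c3@9, authorship 1..24....3
After op 4 (insert('s')): buffer="swczwsswvmdgsw" (len 14), cursors c1@1 c2@7 c4@7 c3@13, authorship 11..2244....33
Authorship (.=original, N=cursor N): 1 1 . . 2 2 4 4 . . . . 3 3
Index 1: author = 1

Answer: cursor 1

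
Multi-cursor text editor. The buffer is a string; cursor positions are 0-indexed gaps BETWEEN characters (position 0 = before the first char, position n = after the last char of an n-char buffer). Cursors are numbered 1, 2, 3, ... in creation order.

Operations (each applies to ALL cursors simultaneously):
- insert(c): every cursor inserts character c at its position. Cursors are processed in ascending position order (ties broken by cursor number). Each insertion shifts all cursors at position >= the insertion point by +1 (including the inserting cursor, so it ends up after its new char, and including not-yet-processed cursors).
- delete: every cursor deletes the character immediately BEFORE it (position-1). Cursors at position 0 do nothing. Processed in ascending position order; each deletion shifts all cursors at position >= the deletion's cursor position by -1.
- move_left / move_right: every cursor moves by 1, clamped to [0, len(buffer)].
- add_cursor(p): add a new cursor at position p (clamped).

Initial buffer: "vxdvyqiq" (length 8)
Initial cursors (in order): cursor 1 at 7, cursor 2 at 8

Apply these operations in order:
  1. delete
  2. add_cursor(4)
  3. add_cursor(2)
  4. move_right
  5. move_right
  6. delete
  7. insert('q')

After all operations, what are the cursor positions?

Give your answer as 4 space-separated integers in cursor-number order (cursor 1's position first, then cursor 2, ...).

Answer: 6 6 6 6

Derivation:
After op 1 (delete): buffer="vxdvyq" (len 6), cursors c1@6 c2@6, authorship ......
After op 2 (add_cursor(4)): buffer="vxdvyq" (len 6), cursors c3@4 c1@6 c2@6, authorship ......
After op 3 (add_cursor(2)): buffer="vxdvyq" (len 6), cursors c4@2 c3@4 c1@6 c2@6, authorship ......
After op 4 (move_right): buffer="vxdvyq" (len 6), cursors c4@3 c3@5 c1@6 c2@6, authorship ......
After op 5 (move_right): buffer="vxdvyq" (len 6), cursors c4@4 c1@6 c2@6 c3@6, authorship ......
After op 6 (delete): buffer="vx" (len 2), cursors c1@2 c2@2 c3@2 c4@2, authorship ..
After op 7 (insert('q')): buffer="vxqqqq" (len 6), cursors c1@6 c2@6 c3@6 c4@6, authorship ..1234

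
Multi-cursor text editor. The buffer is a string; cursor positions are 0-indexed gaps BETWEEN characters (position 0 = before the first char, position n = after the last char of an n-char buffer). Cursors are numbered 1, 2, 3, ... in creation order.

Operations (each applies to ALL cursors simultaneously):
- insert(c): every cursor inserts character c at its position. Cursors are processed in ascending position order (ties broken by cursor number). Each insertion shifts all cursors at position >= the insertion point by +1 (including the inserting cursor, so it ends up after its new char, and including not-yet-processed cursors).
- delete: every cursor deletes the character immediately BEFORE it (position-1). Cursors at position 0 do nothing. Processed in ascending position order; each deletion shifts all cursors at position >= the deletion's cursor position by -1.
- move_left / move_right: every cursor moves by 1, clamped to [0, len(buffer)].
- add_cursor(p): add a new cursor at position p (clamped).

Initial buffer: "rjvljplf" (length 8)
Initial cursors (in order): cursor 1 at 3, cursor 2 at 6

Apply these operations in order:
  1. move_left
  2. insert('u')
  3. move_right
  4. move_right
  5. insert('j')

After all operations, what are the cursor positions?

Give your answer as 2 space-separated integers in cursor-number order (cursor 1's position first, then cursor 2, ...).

Answer: 6 11

Derivation:
After op 1 (move_left): buffer="rjvljplf" (len 8), cursors c1@2 c2@5, authorship ........
After op 2 (insert('u')): buffer="rjuvljuplf" (len 10), cursors c1@3 c2@7, authorship ..1...2...
After op 3 (move_right): buffer="rjuvljuplf" (len 10), cursors c1@4 c2@8, authorship ..1...2...
After op 4 (move_right): buffer="rjuvljuplf" (len 10), cursors c1@5 c2@9, authorship ..1...2...
After op 5 (insert('j')): buffer="rjuvljjupljf" (len 12), cursors c1@6 c2@11, authorship ..1..1.2..2.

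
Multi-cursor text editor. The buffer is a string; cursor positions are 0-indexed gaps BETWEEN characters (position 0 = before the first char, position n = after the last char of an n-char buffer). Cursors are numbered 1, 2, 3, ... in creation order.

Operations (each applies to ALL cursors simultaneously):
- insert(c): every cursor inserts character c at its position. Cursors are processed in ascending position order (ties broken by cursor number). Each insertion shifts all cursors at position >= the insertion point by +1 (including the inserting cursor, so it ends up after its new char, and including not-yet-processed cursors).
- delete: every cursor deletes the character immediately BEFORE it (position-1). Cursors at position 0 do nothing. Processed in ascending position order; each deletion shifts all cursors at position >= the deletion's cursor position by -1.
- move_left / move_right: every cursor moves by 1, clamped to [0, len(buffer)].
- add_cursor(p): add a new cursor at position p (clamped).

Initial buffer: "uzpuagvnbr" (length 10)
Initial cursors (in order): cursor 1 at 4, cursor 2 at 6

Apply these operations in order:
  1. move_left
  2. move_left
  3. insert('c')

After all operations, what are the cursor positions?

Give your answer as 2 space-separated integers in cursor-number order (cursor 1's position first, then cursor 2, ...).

Answer: 3 6

Derivation:
After op 1 (move_left): buffer="uzpuagvnbr" (len 10), cursors c1@3 c2@5, authorship ..........
After op 2 (move_left): buffer="uzpuagvnbr" (len 10), cursors c1@2 c2@4, authorship ..........
After op 3 (insert('c')): buffer="uzcpucagvnbr" (len 12), cursors c1@3 c2@6, authorship ..1..2......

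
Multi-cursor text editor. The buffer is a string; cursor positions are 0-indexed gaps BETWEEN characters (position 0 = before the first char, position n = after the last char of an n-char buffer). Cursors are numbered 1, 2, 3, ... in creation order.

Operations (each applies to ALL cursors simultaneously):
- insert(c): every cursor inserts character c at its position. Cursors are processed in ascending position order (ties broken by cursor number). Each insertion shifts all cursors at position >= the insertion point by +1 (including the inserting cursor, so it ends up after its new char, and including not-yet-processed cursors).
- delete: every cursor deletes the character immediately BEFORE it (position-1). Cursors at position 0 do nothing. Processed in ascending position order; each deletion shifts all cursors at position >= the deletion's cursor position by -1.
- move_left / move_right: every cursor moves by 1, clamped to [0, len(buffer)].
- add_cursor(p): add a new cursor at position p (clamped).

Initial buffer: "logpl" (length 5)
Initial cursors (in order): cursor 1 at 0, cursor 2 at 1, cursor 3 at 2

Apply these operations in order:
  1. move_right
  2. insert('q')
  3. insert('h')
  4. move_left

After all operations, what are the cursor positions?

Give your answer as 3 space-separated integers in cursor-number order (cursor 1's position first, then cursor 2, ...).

Answer: 2 5 8

Derivation:
After op 1 (move_right): buffer="logpl" (len 5), cursors c1@1 c2@2 c3@3, authorship .....
After op 2 (insert('q')): buffer="lqoqgqpl" (len 8), cursors c1@2 c2@4 c3@6, authorship .1.2.3..
After op 3 (insert('h')): buffer="lqhoqhgqhpl" (len 11), cursors c1@3 c2@6 c3@9, authorship .11.22.33..
After op 4 (move_left): buffer="lqhoqhgqhpl" (len 11), cursors c1@2 c2@5 c3@8, authorship .11.22.33..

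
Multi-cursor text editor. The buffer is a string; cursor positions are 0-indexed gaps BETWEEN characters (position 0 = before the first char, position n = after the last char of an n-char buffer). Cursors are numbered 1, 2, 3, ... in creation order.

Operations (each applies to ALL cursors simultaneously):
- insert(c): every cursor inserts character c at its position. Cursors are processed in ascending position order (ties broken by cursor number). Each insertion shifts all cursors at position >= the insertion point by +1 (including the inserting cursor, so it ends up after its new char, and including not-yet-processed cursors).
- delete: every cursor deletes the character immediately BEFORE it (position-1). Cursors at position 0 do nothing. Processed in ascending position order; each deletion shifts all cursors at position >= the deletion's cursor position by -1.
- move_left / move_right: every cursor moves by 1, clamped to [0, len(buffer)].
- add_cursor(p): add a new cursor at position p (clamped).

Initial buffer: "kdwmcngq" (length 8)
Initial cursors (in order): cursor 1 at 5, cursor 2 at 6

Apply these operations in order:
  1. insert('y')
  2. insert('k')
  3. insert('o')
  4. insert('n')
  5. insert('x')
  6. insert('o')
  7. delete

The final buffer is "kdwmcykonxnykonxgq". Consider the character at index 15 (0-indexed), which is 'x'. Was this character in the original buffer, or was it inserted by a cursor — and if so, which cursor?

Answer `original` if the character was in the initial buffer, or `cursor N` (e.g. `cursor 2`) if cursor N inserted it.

After op 1 (insert('y')): buffer="kdwmcynygq" (len 10), cursors c1@6 c2@8, authorship .....1.2..
After op 2 (insert('k')): buffer="kdwmcyknykgq" (len 12), cursors c1@7 c2@10, authorship .....11.22..
After op 3 (insert('o')): buffer="kdwmcykonykogq" (len 14), cursors c1@8 c2@12, authorship .....111.222..
After op 4 (insert('n')): buffer="kdwmcykonnykongq" (len 16), cursors c1@9 c2@14, authorship .....1111.2222..
After op 5 (insert('x')): buffer="kdwmcykonxnykonxgq" (len 18), cursors c1@10 c2@16, authorship .....11111.22222..
After op 6 (insert('o')): buffer="kdwmcykonxonykonxogq" (len 20), cursors c1@11 c2@18, authorship .....111111.222222..
After op 7 (delete): buffer="kdwmcykonxnykonxgq" (len 18), cursors c1@10 c2@16, authorship .....11111.22222..
Authorship (.=original, N=cursor N): . . . . . 1 1 1 1 1 . 2 2 2 2 2 . .
Index 15: author = 2

Answer: cursor 2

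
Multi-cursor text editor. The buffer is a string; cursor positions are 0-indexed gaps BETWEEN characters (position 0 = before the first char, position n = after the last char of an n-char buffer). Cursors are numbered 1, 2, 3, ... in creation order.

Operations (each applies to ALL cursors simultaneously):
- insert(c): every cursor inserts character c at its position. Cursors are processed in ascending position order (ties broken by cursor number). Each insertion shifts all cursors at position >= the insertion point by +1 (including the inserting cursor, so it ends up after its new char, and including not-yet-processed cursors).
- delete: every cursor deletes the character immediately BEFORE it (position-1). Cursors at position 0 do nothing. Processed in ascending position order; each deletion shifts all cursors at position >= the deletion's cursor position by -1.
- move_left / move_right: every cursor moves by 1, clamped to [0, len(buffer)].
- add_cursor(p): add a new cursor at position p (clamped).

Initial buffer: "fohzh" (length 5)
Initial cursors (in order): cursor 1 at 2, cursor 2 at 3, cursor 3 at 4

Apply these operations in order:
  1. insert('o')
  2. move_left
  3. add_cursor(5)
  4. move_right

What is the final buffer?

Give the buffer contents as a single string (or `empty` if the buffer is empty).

After op 1 (insert('o')): buffer="foohozoh" (len 8), cursors c1@3 c2@5 c3@7, authorship ..1.2.3.
After op 2 (move_left): buffer="foohozoh" (len 8), cursors c1@2 c2@4 c3@6, authorship ..1.2.3.
After op 3 (add_cursor(5)): buffer="foohozoh" (len 8), cursors c1@2 c2@4 c4@5 c3@6, authorship ..1.2.3.
After op 4 (move_right): buffer="foohozoh" (len 8), cursors c1@3 c2@5 c4@6 c3@7, authorship ..1.2.3.

Answer: foohozoh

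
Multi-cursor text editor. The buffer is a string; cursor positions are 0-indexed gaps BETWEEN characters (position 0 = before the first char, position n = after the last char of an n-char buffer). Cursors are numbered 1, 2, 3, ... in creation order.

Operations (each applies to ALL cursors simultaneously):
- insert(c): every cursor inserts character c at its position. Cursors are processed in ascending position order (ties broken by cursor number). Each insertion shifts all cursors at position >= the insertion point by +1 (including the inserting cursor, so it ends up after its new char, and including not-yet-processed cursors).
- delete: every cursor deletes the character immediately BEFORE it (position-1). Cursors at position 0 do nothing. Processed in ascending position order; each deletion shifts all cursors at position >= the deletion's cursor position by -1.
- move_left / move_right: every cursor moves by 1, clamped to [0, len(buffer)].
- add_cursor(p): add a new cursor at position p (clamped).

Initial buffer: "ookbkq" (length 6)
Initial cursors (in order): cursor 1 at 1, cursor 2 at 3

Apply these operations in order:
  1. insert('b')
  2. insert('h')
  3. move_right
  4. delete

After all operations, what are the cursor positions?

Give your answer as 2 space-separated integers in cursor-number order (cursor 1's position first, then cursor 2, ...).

Answer: 3 6

Derivation:
After op 1 (insert('b')): buffer="obokbbkq" (len 8), cursors c1@2 c2@5, authorship .1..2...
After op 2 (insert('h')): buffer="obhokbhbkq" (len 10), cursors c1@3 c2@7, authorship .11..22...
After op 3 (move_right): buffer="obhokbhbkq" (len 10), cursors c1@4 c2@8, authorship .11..22...
After op 4 (delete): buffer="obhkbhkq" (len 8), cursors c1@3 c2@6, authorship .11.22..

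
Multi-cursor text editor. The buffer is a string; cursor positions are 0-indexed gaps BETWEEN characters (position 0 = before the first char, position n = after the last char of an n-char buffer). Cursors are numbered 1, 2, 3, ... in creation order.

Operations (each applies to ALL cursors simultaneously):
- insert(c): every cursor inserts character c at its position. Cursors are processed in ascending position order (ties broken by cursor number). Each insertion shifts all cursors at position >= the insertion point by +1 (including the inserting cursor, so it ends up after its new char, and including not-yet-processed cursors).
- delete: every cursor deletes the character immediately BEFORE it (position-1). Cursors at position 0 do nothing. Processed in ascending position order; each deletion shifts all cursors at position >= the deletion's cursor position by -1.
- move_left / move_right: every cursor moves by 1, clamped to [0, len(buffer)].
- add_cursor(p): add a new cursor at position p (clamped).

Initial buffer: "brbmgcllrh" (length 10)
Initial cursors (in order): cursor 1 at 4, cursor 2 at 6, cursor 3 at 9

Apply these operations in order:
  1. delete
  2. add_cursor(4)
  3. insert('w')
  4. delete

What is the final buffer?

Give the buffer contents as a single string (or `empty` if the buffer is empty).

After op 1 (delete): buffer="brbgllh" (len 7), cursors c1@3 c2@4 c3@6, authorship .......
After op 2 (add_cursor(4)): buffer="brbgllh" (len 7), cursors c1@3 c2@4 c4@4 c3@6, authorship .......
After op 3 (insert('w')): buffer="brbwgwwllwh" (len 11), cursors c1@4 c2@7 c4@7 c3@10, authorship ...1.24..3.
After op 4 (delete): buffer="brbgllh" (len 7), cursors c1@3 c2@4 c4@4 c3@6, authorship .......

Answer: brbgllh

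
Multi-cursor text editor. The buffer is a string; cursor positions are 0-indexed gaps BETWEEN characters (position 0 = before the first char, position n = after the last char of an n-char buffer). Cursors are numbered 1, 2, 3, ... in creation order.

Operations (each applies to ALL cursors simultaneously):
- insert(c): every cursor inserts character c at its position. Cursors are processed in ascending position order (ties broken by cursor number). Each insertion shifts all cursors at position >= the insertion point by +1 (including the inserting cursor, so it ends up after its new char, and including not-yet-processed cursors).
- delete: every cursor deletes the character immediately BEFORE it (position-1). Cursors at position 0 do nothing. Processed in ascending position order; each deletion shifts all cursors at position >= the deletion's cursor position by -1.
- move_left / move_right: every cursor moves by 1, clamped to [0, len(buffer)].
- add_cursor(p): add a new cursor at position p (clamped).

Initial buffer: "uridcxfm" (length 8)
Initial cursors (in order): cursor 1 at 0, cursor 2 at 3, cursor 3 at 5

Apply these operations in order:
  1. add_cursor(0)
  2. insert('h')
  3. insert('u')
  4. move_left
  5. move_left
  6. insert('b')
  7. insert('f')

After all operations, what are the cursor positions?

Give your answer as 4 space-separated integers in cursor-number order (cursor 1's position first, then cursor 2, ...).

After op 1 (add_cursor(0)): buffer="uridcxfm" (len 8), cursors c1@0 c4@0 c2@3 c3@5, authorship ........
After op 2 (insert('h')): buffer="hhurihdchxfm" (len 12), cursors c1@2 c4@2 c2@6 c3@9, authorship 14...2..3...
After op 3 (insert('u')): buffer="hhuuurihudchuxfm" (len 16), cursors c1@4 c4@4 c2@9 c3@13, authorship 1414...22..33...
After op 4 (move_left): buffer="hhuuurihudchuxfm" (len 16), cursors c1@3 c4@3 c2@8 c3@12, authorship 1414...22..33...
After op 5 (move_left): buffer="hhuuurihudchuxfm" (len 16), cursors c1@2 c4@2 c2@7 c3@11, authorship 1414...22..33...
After op 6 (insert('b')): buffer="hhbbuuuribhudcbhuxfm" (len 20), cursors c1@4 c4@4 c2@10 c3@15, authorship 141414...222..333...
After op 7 (insert('f')): buffer="hhbbffuuuribfhudcbfhuxfm" (len 24), cursors c1@6 c4@6 c2@13 c3@19, authorship 14141414...2222..3333...

Answer: 6 13 19 6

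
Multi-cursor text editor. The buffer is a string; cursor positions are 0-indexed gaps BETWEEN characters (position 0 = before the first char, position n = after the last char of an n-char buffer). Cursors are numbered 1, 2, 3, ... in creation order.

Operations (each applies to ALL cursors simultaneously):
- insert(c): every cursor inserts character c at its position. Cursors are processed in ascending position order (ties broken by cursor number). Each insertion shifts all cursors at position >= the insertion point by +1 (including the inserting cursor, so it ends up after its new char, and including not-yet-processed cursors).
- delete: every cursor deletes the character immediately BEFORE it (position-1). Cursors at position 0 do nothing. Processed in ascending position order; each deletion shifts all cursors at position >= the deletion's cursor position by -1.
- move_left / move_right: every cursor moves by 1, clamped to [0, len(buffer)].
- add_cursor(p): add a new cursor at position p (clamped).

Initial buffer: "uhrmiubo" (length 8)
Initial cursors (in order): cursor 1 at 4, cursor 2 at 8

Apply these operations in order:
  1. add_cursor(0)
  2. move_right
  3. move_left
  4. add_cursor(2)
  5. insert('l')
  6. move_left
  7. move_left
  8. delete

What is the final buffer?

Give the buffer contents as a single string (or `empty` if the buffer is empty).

After op 1 (add_cursor(0)): buffer="uhrmiubo" (len 8), cursors c3@0 c1@4 c2@8, authorship ........
After op 2 (move_right): buffer="uhrmiubo" (len 8), cursors c3@1 c1@5 c2@8, authorship ........
After op 3 (move_left): buffer="uhrmiubo" (len 8), cursors c3@0 c1@4 c2@7, authorship ........
After op 4 (add_cursor(2)): buffer="uhrmiubo" (len 8), cursors c3@0 c4@2 c1@4 c2@7, authorship ........
After op 5 (insert('l')): buffer="luhlrmliublo" (len 12), cursors c3@1 c4@4 c1@7 c2@11, authorship 3..4..1...2.
After op 6 (move_left): buffer="luhlrmliublo" (len 12), cursors c3@0 c4@3 c1@6 c2@10, authorship 3..4..1...2.
After op 7 (move_left): buffer="luhlrmliublo" (len 12), cursors c3@0 c4@2 c1@5 c2@9, authorship 3..4..1...2.
After op 8 (delete): buffer="lhlmliblo" (len 9), cursors c3@0 c4@1 c1@3 c2@6, authorship 3.4.1..2.

Answer: lhlmliblo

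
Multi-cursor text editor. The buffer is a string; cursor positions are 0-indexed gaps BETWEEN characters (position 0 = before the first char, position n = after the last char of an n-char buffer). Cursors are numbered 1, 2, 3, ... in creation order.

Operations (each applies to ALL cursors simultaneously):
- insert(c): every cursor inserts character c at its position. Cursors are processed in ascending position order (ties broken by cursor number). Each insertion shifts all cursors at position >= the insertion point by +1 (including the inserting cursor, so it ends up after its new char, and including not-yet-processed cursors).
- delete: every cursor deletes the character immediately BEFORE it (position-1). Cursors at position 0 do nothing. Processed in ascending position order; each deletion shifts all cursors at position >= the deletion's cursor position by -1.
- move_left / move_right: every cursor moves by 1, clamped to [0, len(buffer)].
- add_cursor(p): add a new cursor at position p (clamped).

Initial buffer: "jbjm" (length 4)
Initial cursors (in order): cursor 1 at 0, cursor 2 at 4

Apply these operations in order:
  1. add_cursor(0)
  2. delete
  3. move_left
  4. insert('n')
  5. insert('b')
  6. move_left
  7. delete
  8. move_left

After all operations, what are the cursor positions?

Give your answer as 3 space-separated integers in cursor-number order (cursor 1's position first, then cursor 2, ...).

After op 1 (add_cursor(0)): buffer="jbjm" (len 4), cursors c1@0 c3@0 c2@4, authorship ....
After op 2 (delete): buffer="jbj" (len 3), cursors c1@0 c3@0 c2@3, authorship ...
After op 3 (move_left): buffer="jbj" (len 3), cursors c1@0 c3@0 c2@2, authorship ...
After op 4 (insert('n')): buffer="nnjbnj" (len 6), cursors c1@2 c3@2 c2@5, authorship 13..2.
After op 5 (insert('b')): buffer="nnbbjbnbj" (len 9), cursors c1@4 c3@4 c2@8, authorship 1313..22.
After op 6 (move_left): buffer="nnbbjbnbj" (len 9), cursors c1@3 c3@3 c2@7, authorship 1313..22.
After op 7 (delete): buffer="nbjbbj" (len 6), cursors c1@1 c3@1 c2@4, authorship 13..2.
After op 8 (move_left): buffer="nbjbbj" (len 6), cursors c1@0 c3@0 c2@3, authorship 13..2.

Answer: 0 3 0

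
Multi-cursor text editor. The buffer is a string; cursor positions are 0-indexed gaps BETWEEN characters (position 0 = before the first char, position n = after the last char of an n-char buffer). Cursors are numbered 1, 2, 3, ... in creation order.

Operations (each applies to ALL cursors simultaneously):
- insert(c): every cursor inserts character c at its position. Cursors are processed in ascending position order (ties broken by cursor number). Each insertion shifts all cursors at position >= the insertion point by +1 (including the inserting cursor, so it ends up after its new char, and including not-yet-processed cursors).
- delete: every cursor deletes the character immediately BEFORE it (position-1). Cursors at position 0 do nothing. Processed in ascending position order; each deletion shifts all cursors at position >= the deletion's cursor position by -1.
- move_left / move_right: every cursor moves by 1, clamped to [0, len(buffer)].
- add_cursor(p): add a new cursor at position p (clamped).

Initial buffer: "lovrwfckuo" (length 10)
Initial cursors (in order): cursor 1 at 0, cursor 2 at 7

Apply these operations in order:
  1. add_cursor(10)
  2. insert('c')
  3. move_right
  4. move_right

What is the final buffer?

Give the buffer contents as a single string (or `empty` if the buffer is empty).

After op 1 (add_cursor(10)): buffer="lovrwfckuo" (len 10), cursors c1@0 c2@7 c3@10, authorship ..........
After op 2 (insert('c')): buffer="clovrwfcckuoc" (len 13), cursors c1@1 c2@9 c3@13, authorship 1.......2...3
After op 3 (move_right): buffer="clovrwfcckuoc" (len 13), cursors c1@2 c2@10 c3@13, authorship 1.......2...3
After op 4 (move_right): buffer="clovrwfcckuoc" (len 13), cursors c1@3 c2@11 c3@13, authorship 1.......2...3

Answer: clovrwfcckuoc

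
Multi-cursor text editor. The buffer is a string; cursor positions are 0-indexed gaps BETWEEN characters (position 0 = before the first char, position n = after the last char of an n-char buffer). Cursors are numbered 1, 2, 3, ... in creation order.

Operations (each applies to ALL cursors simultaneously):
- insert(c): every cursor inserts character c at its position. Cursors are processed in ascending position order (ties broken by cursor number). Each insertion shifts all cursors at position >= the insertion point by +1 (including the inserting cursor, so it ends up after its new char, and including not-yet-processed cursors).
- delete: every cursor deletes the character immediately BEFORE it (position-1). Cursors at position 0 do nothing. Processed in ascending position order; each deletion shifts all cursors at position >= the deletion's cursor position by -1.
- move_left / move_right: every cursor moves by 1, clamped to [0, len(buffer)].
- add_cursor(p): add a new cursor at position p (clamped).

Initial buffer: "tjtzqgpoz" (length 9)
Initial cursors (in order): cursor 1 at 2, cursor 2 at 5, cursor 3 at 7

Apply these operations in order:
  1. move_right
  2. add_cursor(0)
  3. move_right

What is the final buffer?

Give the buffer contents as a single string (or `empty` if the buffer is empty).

Answer: tjtzqgpoz

Derivation:
After op 1 (move_right): buffer="tjtzqgpoz" (len 9), cursors c1@3 c2@6 c3@8, authorship .........
After op 2 (add_cursor(0)): buffer="tjtzqgpoz" (len 9), cursors c4@0 c1@3 c2@6 c3@8, authorship .........
After op 3 (move_right): buffer="tjtzqgpoz" (len 9), cursors c4@1 c1@4 c2@7 c3@9, authorship .........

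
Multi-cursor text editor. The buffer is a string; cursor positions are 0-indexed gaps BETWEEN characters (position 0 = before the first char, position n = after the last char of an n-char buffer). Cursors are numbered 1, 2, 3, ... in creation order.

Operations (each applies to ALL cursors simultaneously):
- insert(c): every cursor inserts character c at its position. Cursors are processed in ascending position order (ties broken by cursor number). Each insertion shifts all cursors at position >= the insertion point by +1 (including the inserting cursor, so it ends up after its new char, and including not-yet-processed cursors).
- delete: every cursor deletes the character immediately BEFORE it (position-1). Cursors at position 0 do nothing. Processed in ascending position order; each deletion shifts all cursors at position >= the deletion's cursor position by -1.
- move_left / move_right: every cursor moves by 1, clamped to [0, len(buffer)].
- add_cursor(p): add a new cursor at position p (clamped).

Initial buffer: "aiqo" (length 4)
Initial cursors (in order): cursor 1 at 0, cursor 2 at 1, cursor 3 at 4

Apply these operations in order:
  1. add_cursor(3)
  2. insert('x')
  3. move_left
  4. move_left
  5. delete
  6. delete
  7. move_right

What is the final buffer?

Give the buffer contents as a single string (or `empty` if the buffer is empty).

Answer: aox

Derivation:
After op 1 (add_cursor(3)): buffer="aiqo" (len 4), cursors c1@0 c2@1 c4@3 c3@4, authorship ....
After op 2 (insert('x')): buffer="xaxiqxox" (len 8), cursors c1@1 c2@3 c4@6 c3@8, authorship 1.2..4.3
After op 3 (move_left): buffer="xaxiqxox" (len 8), cursors c1@0 c2@2 c4@5 c3@7, authorship 1.2..4.3
After op 4 (move_left): buffer="xaxiqxox" (len 8), cursors c1@0 c2@1 c4@4 c3@6, authorship 1.2..4.3
After op 5 (delete): buffer="axqox" (len 5), cursors c1@0 c2@0 c4@2 c3@3, authorship .2..3
After op 6 (delete): buffer="aox" (len 3), cursors c1@0 c2@0 c3@1 c4@1, authorship ..3
After op 7 (move_right): buffer="aox" (len 3), cursors c1@1 c2@1 c3@2 c4@2, authorship ..3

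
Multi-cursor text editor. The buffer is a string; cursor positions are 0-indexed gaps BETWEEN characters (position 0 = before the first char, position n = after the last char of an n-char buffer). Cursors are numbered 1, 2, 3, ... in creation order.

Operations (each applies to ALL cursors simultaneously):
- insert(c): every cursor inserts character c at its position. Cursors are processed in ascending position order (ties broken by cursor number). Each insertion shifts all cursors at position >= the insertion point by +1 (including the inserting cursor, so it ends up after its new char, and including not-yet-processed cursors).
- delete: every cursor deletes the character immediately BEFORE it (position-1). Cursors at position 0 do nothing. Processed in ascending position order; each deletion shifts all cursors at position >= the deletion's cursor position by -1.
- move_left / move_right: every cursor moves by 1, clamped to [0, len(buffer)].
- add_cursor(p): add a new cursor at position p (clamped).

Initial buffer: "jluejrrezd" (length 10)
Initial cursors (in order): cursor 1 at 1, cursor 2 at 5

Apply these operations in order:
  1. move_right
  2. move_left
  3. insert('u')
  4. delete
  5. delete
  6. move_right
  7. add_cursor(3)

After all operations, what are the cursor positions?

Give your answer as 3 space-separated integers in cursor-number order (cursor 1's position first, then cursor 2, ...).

After op 1 (move_right): buffer="jluejrrezd" (len 10), cursors c1@2 c2@6, authorship ..........
After op 2 (move_left): buffer="jluejrrezd" (len 10), cursors c1@1 c2@5, authorship ..........
After op 3 (insert('u')): buffer="juluejurrezd" (len 12), cursors c1@2 c2@7, authorship .1....2.....
After op 4 (delete): buffer="jluejrrezd" (len 10), cursors c1@1 c2@5, authorship ..........
After op 5 (delete): buffer="luerrezd" (len 8), cursors c1@0 c2@3, authorship ........
After op 6 (move_right): buffer="luerrezd" (len 8), cursors c1@1 c2@4, authorship ........
After op 7 (add_cursor(3)): buffer="luerrezd" (len 8), cursors c1@1 c3@3 c2@4, authorship ........

Answer: 1 4 3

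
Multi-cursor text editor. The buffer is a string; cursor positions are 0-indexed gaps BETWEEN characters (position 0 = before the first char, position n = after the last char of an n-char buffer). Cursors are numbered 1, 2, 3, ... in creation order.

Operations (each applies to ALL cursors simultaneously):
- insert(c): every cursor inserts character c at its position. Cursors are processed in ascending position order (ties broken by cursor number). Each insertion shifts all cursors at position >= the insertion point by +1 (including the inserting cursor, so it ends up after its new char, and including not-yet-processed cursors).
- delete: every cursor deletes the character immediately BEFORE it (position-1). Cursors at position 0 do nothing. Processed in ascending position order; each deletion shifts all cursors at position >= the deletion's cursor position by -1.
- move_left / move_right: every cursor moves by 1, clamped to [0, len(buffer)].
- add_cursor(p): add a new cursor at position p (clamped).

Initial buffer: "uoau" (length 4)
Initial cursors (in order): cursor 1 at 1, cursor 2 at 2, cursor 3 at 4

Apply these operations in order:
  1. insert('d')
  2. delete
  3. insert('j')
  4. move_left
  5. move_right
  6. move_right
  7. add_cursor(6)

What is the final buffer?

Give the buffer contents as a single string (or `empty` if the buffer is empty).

After op 1 (insert('d')): buffer="udodaud" (len 7), cursors c1@2 c2@4 c3@7, authorship .1.2..3
After op 2 (delete): buffer="uoau" (len 4), cursors c1@1 c2@2 c3@4, authorship ....
After op 3 (insert('j')): buffer="ujojauj" (len 7), cursors c1@2 c2@4 c3@7, authorship .1.2..3
After op 4 (move_left): buffer="ujojauj" (len 7), cursors c1@1 c2@3 c3@6, authorship .1.2..3
After op 5 (move_right): buffer="ujojauj" (len 7), cursors c1@2 c2@4 c3@7, authorship .1.2..3
After op 6 (move_right): buffer="ujojauj" (len 7), cursors c1@3 c2@5 c3@7, authorship .1.2..3
After op 7 (add_cursor(6)): buffer="ujojauj" (len 7), cursors c1@3 c2@5 c4@6 c3@7, authorship .1.2..3

Answer: ujojauj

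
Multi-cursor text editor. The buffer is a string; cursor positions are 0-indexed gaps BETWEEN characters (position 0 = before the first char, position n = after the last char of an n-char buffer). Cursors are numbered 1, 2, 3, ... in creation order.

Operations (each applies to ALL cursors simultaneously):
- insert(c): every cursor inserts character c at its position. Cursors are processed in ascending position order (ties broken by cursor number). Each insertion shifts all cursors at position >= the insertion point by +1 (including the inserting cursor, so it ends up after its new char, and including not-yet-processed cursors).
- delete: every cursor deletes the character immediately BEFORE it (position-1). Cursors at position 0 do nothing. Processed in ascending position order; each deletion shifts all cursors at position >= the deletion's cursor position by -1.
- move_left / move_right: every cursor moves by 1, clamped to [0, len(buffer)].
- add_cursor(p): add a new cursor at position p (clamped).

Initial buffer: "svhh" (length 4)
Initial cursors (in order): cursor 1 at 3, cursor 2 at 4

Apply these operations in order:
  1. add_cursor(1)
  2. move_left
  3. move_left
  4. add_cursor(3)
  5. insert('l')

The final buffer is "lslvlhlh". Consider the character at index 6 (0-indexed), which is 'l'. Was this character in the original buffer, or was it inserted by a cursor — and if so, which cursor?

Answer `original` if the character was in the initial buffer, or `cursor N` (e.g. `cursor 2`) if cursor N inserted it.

Answer: cursor 4

Derivation:
After op 1 (add_cursor(1)): buffer="svhh" (len 4), cursors c3@1 c1@3 c2@4, authorship ....
After op 2 (move_left): buffer="svhh" (len 4), cursors c3@0 c1@2 c2@3, authorship ....
After op 3 (move_left): buffer="svhh" (len 4), cursors c3@0 c1@1 c2@2, authorship ....
After op 4 (add_cursor(3)): buffer="svhh" (len 4), cursors c3@0 c1@1 c2@2 c4@3, authorship ....
After op 5 (insert('l')): buffer="lslvlhlh" (len 8), cursors c3@1 c1@3 c2@5 c4@7, authorship 3.1.2.4.
Authorship (.=original, N=cursor N): 3 . 1 . 2 . 4 .
Index 6: author = 4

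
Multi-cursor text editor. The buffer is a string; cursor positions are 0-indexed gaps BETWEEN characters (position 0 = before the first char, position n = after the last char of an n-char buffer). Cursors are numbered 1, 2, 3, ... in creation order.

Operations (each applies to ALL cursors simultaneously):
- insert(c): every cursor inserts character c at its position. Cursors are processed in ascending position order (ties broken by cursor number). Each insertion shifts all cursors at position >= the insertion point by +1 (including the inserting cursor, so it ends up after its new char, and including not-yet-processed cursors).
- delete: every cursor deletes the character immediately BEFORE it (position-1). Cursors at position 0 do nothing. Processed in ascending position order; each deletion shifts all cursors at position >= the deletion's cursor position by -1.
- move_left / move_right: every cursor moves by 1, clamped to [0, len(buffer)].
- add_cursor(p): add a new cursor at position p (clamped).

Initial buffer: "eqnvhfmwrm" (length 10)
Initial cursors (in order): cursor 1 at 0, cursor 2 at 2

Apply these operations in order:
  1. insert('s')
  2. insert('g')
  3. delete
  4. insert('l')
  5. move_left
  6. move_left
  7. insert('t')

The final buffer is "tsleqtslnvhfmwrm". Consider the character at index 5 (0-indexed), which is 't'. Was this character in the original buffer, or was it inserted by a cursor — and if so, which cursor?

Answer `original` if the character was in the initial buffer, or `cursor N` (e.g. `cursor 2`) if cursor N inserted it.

After op 1 (insert('s')): buffer="seqsnvhfmwrm" (len 12), cursors c1@1 c2@4, authorship 1..2........
After op 2 (insert('g')): buffer="sgeqsgnvhfmwrm" (len 14), cursors c1@2 c2@6, authorship 11..22........
After op 3 (delete): buffer="seqsnvhfmwrm" (len 12), cursors c1@1 c2@4, authorship 1..2........
After op 4 (insert('l')): buffer="sleqslnvhfmwrm" (len 14), cursors c1@2 c2@6, authorship 11..22........
After op 5 (move_left): buffer="sleqslnvhfmwrm" (len 14), cursors c1@1 c2@5, authorship 11..22........
After op 6 (move_left): buffer="sleqslnvhfmwrm" (len 14), cursors c1@0 c2@4, authorship 11..22........
After op 7 (insert('t')): buffer="tsleqtslnvhfmwrm" (len 16), cursors c1@1 c2@6, authorship 111..222........
Authorship (.=original, N=cursor N): 1 1 1 . . 2 2 2 . . . . . . . .
Index 5: author = 2

Answer: cursor 2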